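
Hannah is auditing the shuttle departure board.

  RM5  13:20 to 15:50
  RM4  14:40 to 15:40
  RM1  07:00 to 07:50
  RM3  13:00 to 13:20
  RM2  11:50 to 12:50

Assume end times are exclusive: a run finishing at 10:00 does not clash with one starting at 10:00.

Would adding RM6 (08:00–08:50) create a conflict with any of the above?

RM1: ends 07:50 at or before RM6 starts 08:00 → clear.
RM2: starts 11:50 at or after RM6 ends 08:50 → clear.
RM3: starts 13:00 at or after RM6 ends 08:50 → clear.
RM5: starts 13:20 at or after RM6 ends 08:50 → clear.
RM4: starts 14:40 at or after RM6 ends 08:50 → clear.

No — it doesn't clash with anything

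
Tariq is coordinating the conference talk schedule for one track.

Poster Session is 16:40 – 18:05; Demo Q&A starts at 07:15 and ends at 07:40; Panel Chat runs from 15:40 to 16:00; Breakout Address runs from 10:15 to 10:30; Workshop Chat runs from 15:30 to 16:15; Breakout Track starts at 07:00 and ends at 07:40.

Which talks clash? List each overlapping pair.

Sorted by start: Breakout Track, Demo Q&A, Breakout Address, Workshop Chat, Panel Chat, Poster Session.
Demo Q&A starts before Breakout Track ends → Breakout Track and Demo Q&A overlap.
Breakout Address starts after Breakout Track ends; Breakout Track is clear from here.
Breakout Address starts after Demo Q&A ends; Demo Q&A is clear from here.
Workshop Chat starts after Breakout Address ends; Breakout Address is clear from here.
Panel Chat starts before Workshop Chat ends → Workshop Chat and Panel Chat overlap.
Poster Session starts after Workshop Chat ends.
Poster Session starts after Panel Chat ends.

Breakout Track & Demo Q&A, Panel Chat & Workshop Chat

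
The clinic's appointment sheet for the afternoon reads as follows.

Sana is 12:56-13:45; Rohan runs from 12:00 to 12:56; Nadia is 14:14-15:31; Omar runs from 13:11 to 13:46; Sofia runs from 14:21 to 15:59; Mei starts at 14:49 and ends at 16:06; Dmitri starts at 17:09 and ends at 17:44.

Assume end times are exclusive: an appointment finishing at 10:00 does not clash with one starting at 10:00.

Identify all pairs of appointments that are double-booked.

Sorted by start: Rohan, Sana, Omar, Nadia, Sofia, Mei, Dmitri.
Sana starts exactly when Rohan ends (back-to-back, no overlap), so nothing later overlaps Rohan either.
Omar starts before Sana ends → Sana and Omar overlap.
Nadia starts after Sana ends, so nothing later overlaps Sana either.
Nadia starts after Omar ends, so nothing later overlaps Omar either.
Sofia starts before Nadia ends → Nadia and Sofia overlap.
Mei starts before Nadia ends → Nadia and Mei overlap.
Dmitri starts after Nadia ends.
Mei starts before Sofia ends → Sofia and Mei overlap.
Dmitri starts after Sofia ends.
Dmitri starts after Mei ends.

Mei & Nadia, Mei & Sofia, Nadia & Sofia, Omar & Sana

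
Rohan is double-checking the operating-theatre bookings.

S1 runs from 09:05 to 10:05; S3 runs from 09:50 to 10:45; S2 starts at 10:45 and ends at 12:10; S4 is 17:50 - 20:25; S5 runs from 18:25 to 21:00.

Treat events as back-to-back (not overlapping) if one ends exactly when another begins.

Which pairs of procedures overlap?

S1 & S3, S4 & S5

Check each pair: they overlap iff neither finishes before the other starts.
Sorted by start: S1, S3, S2, S4, S5.
S3 starts before S1 ends → S1 and S3 overlap.
S2 starts after S1 ends; S1 is clear from here.
S2 starts exactly when S3 ends (back-to-back, no overlap); S3 is clear from here.
S4 starts after S2 ends; S2 is clear from here.
S5 starts before S4 ends → S4 and S5 overlap.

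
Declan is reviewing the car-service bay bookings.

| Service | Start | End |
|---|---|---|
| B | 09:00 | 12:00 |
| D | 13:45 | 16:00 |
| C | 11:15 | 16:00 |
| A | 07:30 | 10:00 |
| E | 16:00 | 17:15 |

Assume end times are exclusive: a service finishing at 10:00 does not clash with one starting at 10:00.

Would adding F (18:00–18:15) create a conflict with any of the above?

No — it doesn't clash with anything

A: ends 10:00 at or before F starts 18:00 → clear.
B: ends 12:00 at or before F starts 18:00 → clear.
C: ends 16:00 at or before F starts 18:00 → clear.
D: ends 16:00 at or before F starts 18:00 → clear.
E: ends 17:15 at or before F starts 18:00 → clear.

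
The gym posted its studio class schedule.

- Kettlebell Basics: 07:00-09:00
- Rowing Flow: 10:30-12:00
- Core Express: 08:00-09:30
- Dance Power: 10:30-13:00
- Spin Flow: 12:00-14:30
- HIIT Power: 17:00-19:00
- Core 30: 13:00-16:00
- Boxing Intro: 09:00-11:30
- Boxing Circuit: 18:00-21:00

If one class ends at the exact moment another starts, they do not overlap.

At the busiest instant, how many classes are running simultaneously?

Walk through starts and ends in time order (an end at T is processed before a start at T):
07:00 start Kettlebell Basics → 1
08:00 start Core Express → 2
09:00 end Kettlebell Basics → 1
09:00 start Boxing Intro → 2
09:30 end Core Express → 1
10:30 start Dance Power → 2
10:30 start Rowing Flow → 3
11:30 end Boxing Intro → 2
12:00 end Rowing Flow → 1
12:00 start Spin Flow → 2
13:00 end Dance Power → 1
13:00 start Core 30 → 2
14:30 end Spin Flow → 1
16:00 end Core 30 → 0
17:00 start HIIT Power → 1
18:00 start Boxing Circuit → 2
19:00 end HIIT Power → 1
21:00 end Boxing Circuit → 0
Peak is 3, at 10:30 (Boxing Intro, Dance Power, Rowing Flow).

3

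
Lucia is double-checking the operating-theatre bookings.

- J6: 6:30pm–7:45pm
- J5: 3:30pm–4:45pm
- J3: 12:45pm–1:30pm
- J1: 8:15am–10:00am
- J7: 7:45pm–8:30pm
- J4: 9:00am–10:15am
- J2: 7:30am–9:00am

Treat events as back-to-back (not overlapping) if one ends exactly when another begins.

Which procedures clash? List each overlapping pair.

J1 & J2, J1 & J4

Sorted by start: J2, J1, J4, J3, J5, J6, J7.
J1 starts before J2 ends → J2 and J1 overlap.
J4 starts exactly when J2 ends (back-to-back, no overlap), so nothing later overlaps J2 either.
J4 starts before J1 ends → J1 and J4 overlap.
J3 starts after J1 ends, so nothing later overlaps J1 either.
J3 starts after J4 ends, so nothing later overlaps J4 either.
J5 starts after J3 ends, so nothing later overlaps J3 either.
J6 starts after J5 ends, so nothing later overlaps J5 either.
J7 starts exactly when J6 ends (back-to-back, no overlap).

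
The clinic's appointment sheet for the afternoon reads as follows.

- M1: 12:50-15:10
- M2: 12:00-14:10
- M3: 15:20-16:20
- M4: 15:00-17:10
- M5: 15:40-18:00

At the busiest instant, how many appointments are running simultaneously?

3

Walk through starts and ends in time order (an end at T is processed before a start at T):
12:00 start M2 → 1
12:50 start M1 → 2
14:10 end M2 → 1
15:00 start M4 → 2
15:10 end M1 → 1
15:20 start M3 → 2
15:40 start M5 → 3
16:20 end M3 → 2
17:10 end M4 → 1
18:00 end M5 → 0
Peak is 3, at 15:40 (M3, M4, M5).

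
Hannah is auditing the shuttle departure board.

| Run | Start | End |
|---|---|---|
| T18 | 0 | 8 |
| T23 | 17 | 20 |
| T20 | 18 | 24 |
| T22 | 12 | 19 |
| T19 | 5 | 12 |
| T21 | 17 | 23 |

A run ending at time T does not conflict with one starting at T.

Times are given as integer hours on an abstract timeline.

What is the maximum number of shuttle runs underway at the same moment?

4

Sweep the timeline, counting +1 at each start and −1 at each end (ends before starts at a tie):
0 start T18 → 1
5 start T19 → 2
8 end T18 → 1
12 end T19 → 0
12 start T22 → 1
17 start T21 → 2
17 start T23 → 3
18 start T20 → 4
19 end T22 → 3
20 end T23 → 2
23 end T21 → 1
24 end T20 → 0
Peak is 4, at 18 (T20, T21, T22, T23).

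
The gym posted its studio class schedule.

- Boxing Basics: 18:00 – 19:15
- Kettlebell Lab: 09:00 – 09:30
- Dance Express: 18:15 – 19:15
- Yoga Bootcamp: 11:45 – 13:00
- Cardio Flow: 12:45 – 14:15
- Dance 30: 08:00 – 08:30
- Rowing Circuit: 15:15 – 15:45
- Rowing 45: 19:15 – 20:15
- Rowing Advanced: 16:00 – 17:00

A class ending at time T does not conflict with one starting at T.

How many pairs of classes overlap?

Two intervals overlap when each starts before the other ends.
Sorted by start: Dance 30, Kettlebell Lab, Yoga Bootcamp, Cardio Flow, Rowing Circuit, Rowing Advanced, Boxing Basics, Dance Express, Rowing 45.
Kettlebell Lab starts after Dance 30 ends — done with Dance 30.
Yoga Bootcamp starts after Kettlebell Lab ends — done with Kettlebell Lab.
Cardio Flow starts before Yoga Bootcamp ends → Yoga Bootcamp and Cardio Flow overlap.
Rowing Circuit starts after Yoga Bootcamp ends — done with Yoga Bootcamp.
Rowing Circuit starts after Cardio Flow ends — done with Cardio Flow.
Rowing Advanced starts after Rowing Circuit ends — done with Rowing Circuit.
Boxing Basics starts after Rowing Advanced ends — done with Rowing Advanced.
Dance Express starts before Boxing Basics ends → Boxing Basics and Dance Express overlap.
Rowing 45 starts exactly when Boxing Basics ends (back-to-back, no overlap).
Rowing 45 starts exactly when Dance Express ends (back-to-back, no overlap).
Overlapping pairs: Boxing Basics & Dance Express, Cardio Flow & Yoga Bootcamp — 2 in total.

2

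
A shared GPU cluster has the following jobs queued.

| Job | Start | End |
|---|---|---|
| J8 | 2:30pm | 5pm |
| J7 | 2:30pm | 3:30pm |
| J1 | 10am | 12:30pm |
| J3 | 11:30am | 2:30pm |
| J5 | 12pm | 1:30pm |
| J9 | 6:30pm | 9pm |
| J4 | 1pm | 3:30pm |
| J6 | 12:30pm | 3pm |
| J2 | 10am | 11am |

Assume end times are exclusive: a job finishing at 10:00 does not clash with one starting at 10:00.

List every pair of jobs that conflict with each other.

Check each pair: they overlap iff neither finishes before the other starts.
Sorted by start: J1, J2, J3, J5, J6, J4, J7, J8, J9.
J2 starts before J1 ends → J1 and J2 overlap.
J3 starts before J1 ends → J1 and J3 overlap.
J5 starts before J1 ends → J1 and J5 overlap.
J6 starts exactly when J1 ends (back-to-back, no overlap) — done with J1.
J3 starts after J2 ends — done with J2.
J5 starts before J3 ends → J3 and J5 overlap.
J6 starts before J3 ends → J3 and J6 overlap.
J4 starts before J3 ends → J3 and J4 overlap.
J7 starts exactly when J3 ends (back-to-back, no overlap) — done with J3.
J6 starts before J5 ends → J5 and J6 overlap.
J4 starts before J5 ends → J5 and J4 overlap.
J7 starts after J5 ends — done with J5.
J4 starts before J6 ends → J6 and J4 overlap.
J7 starts before J6 ends → J6 and J7 overlap.
J8 starts before J6 ends → J6 and J8 overlap.
J9 starts after J6 ends.
J7 starts before J4 ends → J4 and J7 overlap.
J8 starts before J4 ends → J4 and J8 overlap.
J9 starts after J4 ends.
J8 starts before J7 ends → J7 and J8 overlap.
J9 starts after J7 ends.
J9 starts after J8 ends.

J1 & J2, J1 & J3, J1 & J5, J3 & J4, J3 & J5, J3 & J6, J4 & J5, J4 & J6, J4 & J7, J4 & J8, J5 & J6, J6 & J7, J6 & J8, J7 & J8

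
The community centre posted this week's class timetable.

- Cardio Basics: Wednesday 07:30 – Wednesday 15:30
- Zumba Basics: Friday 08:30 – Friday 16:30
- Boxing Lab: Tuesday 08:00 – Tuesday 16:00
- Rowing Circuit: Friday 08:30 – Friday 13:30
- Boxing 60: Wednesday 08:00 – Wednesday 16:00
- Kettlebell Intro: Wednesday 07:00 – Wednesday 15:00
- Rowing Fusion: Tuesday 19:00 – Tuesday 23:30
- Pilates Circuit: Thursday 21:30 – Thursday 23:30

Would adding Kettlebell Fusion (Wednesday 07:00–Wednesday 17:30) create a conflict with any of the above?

Yes — it overlaps Boxing 60, Cardio Basics, Kettlebell Intro

Boxing Lab: ends Tuesday 16:00 at or before Kettlebell Fusion starts Wednesday 07:00 → clear.
Rowing Fusion: ends Tuesday 23:30 at or before Kettlebell Fusion starts Wednesday 07:00 → clear.
Kettlebell Intro: starts Wednesday 07:00 before Kettlebell Fusion ends Wednesday 17:30, and ends Wednesday 15:00 after Kettlebell Fusion starts Wednesday 07:00 → overlap.
Cardio Basics: starts Wednesday 07:30 before Kettlebell Fusion ends Wednesday 17:30, and ends Wednesday 15:30 after Kettlebell Fusion starts Wednesday 07:00 → overlap.
Boxing 60: starts Wednesday 08:00 before Kettlebell Fusion ends Wednesday 17:30, and ends Wednesday 16:00 after Kettlebell Fusion starts Wednesday 07:00 → overlap.
Pilates Circuit: starts Thursday 21:30 at or after Kettlebell Fusion ends Wednesday 17:30 → clear.
Rowing Circuit: starts Friday 08:30 at or after Kettlebell Fusion ends Wednesday 17:30 → clear.
Zumba Basics: starts Friday 08:30 at or after Kettlebell Fusion ends Wednesday 17:30 → clear.
Kettlebell Fusion overlaps Cardio Basics, Boxing 60, Kettlebell Intro.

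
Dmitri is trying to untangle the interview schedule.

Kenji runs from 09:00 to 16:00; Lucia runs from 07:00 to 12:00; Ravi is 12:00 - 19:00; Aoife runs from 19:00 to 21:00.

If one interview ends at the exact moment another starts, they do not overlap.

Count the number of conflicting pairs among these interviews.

Sorted by start: Lucia, Kenji, Ravi, Aoife.
Kenji starts before Lucia ends → Lucia and Kenji overlap.
Ravi starts exactly when Lucia ends (back-to-back, no overlap), so Lucia has no further overlaps.
Ravi starts before Kenji ends → Kenji and Ravi overlap.
Aoife starts after Kenji ends.
Aoife starts exactly when Ravi ends (back-to-back, no overlap).
Overlapping pairs: Kenji & Lucia, Kenji & Ravi — 2 in total.

2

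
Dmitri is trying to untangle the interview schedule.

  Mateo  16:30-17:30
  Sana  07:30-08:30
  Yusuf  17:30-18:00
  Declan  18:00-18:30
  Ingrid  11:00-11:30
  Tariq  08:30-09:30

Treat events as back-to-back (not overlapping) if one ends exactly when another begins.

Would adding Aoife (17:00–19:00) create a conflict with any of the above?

Yes — it overlaps Declan, Mateo, Yusuf

Sana: ends 08:30 at or before Aoife starts 17:00 → clear.
Tariq: ends 09:30 at or before Aoife starts 17:00 → clear.
Ingrid: ends 11:30 at or before Aoife starts 17:00 → clear.
Mateo: starts 16:30 before Aoife ends 19:00, and ends 17:30 after Aoife starts 17:00 → overlap.
Yusuf: starts 17:30 before Aoife ends 19:00, and ends 18:00 after Aoife starts 17:00 → overlap.
Declan: starts 18:00 before Aoife ends 19:00, and ends 18:30 after Aoife starts 17:00 → overlap.
Aoife overlaps Yusuf, Mateo, Declan.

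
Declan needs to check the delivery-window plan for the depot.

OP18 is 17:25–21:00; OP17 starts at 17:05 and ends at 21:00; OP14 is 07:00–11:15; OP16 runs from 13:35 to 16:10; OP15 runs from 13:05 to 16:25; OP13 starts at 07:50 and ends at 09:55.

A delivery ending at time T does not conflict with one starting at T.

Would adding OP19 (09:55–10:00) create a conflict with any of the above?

OP14: starts 07:00 before OP19 ends 10:00, and ends 11:15 after OP19 starts 09:55 → overlap.
OP13: ends 09:55 at or before OP19 starts 09:55 → clear.
OP15: starts 13:05 at or after OP19 ends 10:00 → clear.
OP16: starts 13:35 at or after OP19 ends 10:00 → clear.
OP17: starts 17:05 at or after OP19 ends 10:00 → clear.
OP18: starts 17:25 at or after OP19 ends 10:00 → clear.
OP19 overlaps OP14.

Yes — it overlaps OP14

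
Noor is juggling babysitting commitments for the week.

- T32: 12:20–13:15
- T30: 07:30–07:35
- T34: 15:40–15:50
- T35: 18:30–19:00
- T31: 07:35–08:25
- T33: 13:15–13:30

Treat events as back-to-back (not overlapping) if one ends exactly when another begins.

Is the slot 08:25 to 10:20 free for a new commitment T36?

T30: ends 07:35 at or before T36 starts 08:25 → clear.
T31: ends 08:25 at or before T36 starts 08:25 → clear.
T32: starts 12:20 at or after T36 ends 10:20 → clear.
T33: starts 13:15 at or after T36 ends 10:20 → clear.
T34: starts 15:40 at or after T36 ends 10:20 → clear.
T35: starts 18:30 at or after T36 ends 10:20 → clear.

Yes — the slot is free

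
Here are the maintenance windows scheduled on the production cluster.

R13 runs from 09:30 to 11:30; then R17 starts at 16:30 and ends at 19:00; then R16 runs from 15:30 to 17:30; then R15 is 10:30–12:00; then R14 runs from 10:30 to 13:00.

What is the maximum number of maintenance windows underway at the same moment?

Sort all start/end points and keep a running count:
09:30 start R13 → 1
10:30 start R14 → 2
10:30 start R15 → 3
11:30 end R13 → 2
12:00 end R15 → 1
13:00 end R14 → 0
15:30 start R16 → 1
16:30 start R17 → 2
17:30 end R16 → 1
19:00 end R17 → 0
Peak is 3, at 10:30 (R13, R14, R15).

3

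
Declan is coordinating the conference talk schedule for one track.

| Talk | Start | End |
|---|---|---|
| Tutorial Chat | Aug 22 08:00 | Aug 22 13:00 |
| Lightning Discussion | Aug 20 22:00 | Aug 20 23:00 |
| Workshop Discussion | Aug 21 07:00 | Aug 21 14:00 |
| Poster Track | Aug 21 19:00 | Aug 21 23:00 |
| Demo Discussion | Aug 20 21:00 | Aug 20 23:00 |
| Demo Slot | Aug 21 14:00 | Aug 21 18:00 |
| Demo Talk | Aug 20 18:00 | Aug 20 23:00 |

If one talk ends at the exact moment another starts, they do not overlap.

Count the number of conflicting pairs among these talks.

3

Sorted by start: Demo Talk, Demo Discussion, Lightning Discussion, Workshop Discussion, Demo Slot, Poster Track, Tutorial Chat.
Demo Discussion starts before Demo Talk ends → Demo Talk and Demo Discussion overlap.
Lightning Discussion starts before Demo Talk ends → Demo Talk and Lightning Discussion overlap.
Workshop Discussion starts after Demo Talk ends, so nothing later overlaps Demo Talk either.
Lightning Discussion starts before Demo Discussion ends → Demo Discussion and Lightning Discussion overlap.
Workshop Discussion starts after Demo Discussion ends, so nothing later overlaps Demo Discussion either.
Workshop Discussion starts after Lightning Discussion ends, so nothing later overlaps Lightning Discussion either.
Demo Slot starts exactly when Workshop Discussion ends (back-to-back, no overlap), so nothing later overlaps Workshop Discussion either.
Poster Track starts after Demo Slot ends, so nothing later overlaps Demo Slot either.
Tutorial Chat starts after Poster Track ends.
Overlapping pairs: Demo Discussion & Demo Talk, Demo Discussion & Lightning Discussion, Demo Talk & Lightning Discussion — 3 in total.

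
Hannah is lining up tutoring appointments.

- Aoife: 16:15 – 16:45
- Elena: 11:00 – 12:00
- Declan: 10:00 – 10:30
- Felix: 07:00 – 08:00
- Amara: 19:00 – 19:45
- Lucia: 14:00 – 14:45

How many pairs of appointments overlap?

Two intervals overlap when each starts before the other ends.
Sorted by start: Felix, Declan, Elena, Lucia, Aoife, Amara.
Declan starts after Felix ends — done with Felix.
Elena starts after Declan ends — done with Declan.
Lucia starts after Elena ends — done with Elena.
Aoife starts after Lucia ends — done with Lucia.
Amara starts after Aoife ends.
No pair overlaps.

0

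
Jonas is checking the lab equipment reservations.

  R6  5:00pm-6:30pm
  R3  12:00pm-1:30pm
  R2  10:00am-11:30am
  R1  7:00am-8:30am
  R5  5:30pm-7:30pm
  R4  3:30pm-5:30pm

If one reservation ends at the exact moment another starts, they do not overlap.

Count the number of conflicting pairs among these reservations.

2

Sorted by start: R1, R2, R3, R4, R6, R5.
R2 starts after R1 ends, so R1 has no further overlaps.
R3 starts after R2 ends, so R2 has no further overlaps.
R4 starts after R3 ends, so R3 has no further overlaps.
R6 starts before R4 ends → R4 and R6 overlap.
R5 starts exactly when R4 ends (back-to-back, no overlap).
R5 starts before R6 ends → R6 and R5 overlap.
Overlapping pairs: R4 & R6, R5 & R6 — 2 in total.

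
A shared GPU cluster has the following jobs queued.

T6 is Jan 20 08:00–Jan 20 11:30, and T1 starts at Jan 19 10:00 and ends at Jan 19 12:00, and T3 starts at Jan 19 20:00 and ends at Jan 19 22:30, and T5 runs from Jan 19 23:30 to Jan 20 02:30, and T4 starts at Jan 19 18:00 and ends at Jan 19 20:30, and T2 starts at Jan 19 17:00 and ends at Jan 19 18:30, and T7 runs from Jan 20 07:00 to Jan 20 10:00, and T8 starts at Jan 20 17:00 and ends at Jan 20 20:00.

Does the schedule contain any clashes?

Yes

Sorted by start: T1, T2, T4, T3, T5, T7, T6, T8.
T2 starts after T1 ends — done with T1.
T4 starts before T2 ends → T2 and T4 overlap.
That's a conflict, so the schedule is not conflict-free.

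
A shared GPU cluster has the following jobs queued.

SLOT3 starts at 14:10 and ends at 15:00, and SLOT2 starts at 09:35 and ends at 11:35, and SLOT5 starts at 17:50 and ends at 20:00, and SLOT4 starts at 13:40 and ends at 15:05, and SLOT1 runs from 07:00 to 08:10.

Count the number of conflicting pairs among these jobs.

Sorted by start: SLOT1, SLOT2, SLOT4, SLOT3, SLOT5.
SLOT2 starts after SLOT1 ends — done with SLOT1.
SLOT4 starts after SLOT2 ends — done with SLOT2.
SLOT3 starts before SLOT4 ends → SLOT4 and SLOT3 overlap.
SLOT5 starts after SLOT4 ends.
SLOT5 starts after SLOT3 ends.
Overlapping pairs: SLOT3 & SLOT4 — 1 in total.

1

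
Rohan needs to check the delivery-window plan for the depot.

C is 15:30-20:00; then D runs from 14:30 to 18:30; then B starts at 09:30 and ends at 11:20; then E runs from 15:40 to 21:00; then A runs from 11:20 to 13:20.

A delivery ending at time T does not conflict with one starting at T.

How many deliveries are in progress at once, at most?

Walk through starts and ends in time order (an end at T is processed before a start at T):
09:30 start B → 1
11:20 end B → 0
11:20 start A → 1
13:20 end A → 0
14:30 start D → 1
15:30 start C → 2
15:40 start E → 3
18:30 end D → 2
20:00 end C → 1
21:00 end E → 0
Peak is 3, at 15:40 (C, D, E).

3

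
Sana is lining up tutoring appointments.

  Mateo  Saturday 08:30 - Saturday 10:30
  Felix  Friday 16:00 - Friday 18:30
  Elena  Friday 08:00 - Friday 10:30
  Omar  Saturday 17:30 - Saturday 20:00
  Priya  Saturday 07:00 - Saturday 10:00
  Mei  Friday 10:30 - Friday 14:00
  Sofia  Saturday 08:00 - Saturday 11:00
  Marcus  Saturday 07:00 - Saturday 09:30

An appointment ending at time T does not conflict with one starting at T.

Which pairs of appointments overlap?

Check each pair: they overlap iff neither finishes before the other starts.
Sorted by start: Elena, Mei, Felix, Marcus, Priya, Sofia, Mateo, Omar.
Mei starts exactly when Elena ends (back-to-back, no overlap), so Elena has no further overlaps.
Felix starts after Mei ends, so Mei has no further overlaps.
Marcus starts after Felix ends, so Felix has no further overlaps.
Priya starts before Marcus ends → Marcus and Priya overlap.
Sofia starts before Marcus ends → Marcus and Sofia overlap.
Mateo starts before Marcus ends → Marcus and Mateo overlap.
Omar starts after Marcus ends.
Sofia starts before Priya ends → Priya and Sofia overlap.
Mateo starts before Priya ends → Priya and Mateo overlap.
Omar starts after Priya ends.
Mateo starts before Sofia ends → Sofia and Mateo overlap.
Omar starts after Sofia ends.
Omar starts after Mateo ends.

Marcus & Mateo, Marcus & Priya, Marcus & Sofia, Mateo & Priya, Mateo & Sofia, Priya & Sofia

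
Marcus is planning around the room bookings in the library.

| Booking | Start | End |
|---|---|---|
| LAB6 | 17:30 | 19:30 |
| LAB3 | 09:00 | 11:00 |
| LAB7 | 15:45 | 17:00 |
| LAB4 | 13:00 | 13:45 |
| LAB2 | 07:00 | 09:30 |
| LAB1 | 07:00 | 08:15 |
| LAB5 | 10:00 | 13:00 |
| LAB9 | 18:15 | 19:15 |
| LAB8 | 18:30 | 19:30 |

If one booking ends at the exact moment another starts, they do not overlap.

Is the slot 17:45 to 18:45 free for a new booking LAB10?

LAB1: ends 08:15 at or before LAB10 starts 17:45 → clear.
LAB2: ends 09:30 at or before LAB10 starts 17:45 → clear.
LAB3: ends 11:00 at or before LAB10 starts 17:45 → clear.
LAB5: ends 13:00 at or before LAB10 starts 17:45 → clear.
LAB4: ends 13:45 at or before LAB10 starts 17:45 → clear.
LAB7: ends 17:00 at or before LAB10 starts 17:45 → clear.
LAB6: starts 17:30 before LAB10 ends 18:45, and ends 19:30 after LAB10 starts 17:45 → overlap.
LAB9: starts 18:15 before LAB10 ends 18:45, and ends 19:15 after LAB10 starts 17:45 → overlap.
LAB8: starts 18:30 before LAB10 ends 18:45, and ends 19:30 after LAB10 starts 17:45 → overlap.
LAB10 overlaps LAB6, LAB8, LAB9.

No — it overlaps LAB6, LAB8, LAB9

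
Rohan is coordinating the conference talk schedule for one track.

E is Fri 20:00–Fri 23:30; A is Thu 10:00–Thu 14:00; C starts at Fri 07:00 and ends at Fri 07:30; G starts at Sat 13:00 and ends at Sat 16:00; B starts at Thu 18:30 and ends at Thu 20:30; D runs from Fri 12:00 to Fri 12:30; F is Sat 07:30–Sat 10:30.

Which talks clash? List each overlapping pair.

Check each pair: they overlap iff neither finishes before the other starts.
Sorted by start: A, B, C, D, E, F, G.
B starts after A ends, so A has no further overlaps.
C starts after B ends, so B has no further overlaps.
D starts after C ends, so C has no further overlaps.
E starts after D ends, so D has no further overlaps.
F starts after E ends, so E has no further overlaps.
G starts after F ends.

none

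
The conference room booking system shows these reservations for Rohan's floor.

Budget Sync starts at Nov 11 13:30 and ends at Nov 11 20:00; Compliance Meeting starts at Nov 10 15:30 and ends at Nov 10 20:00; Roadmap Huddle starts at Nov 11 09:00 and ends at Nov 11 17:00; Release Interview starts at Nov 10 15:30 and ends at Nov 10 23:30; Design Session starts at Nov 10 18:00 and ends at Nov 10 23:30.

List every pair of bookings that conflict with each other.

Budget Sync & Roadmap Huddle, Compliance Meeting & Design Session, Compliance Meeting & Release Interview, Design Session & Release Interview

Check each pair: they overlap iff neither finishes before the other starts.
Sorted by start: Release Interview, Compliance Meeting, Design Session, Roadmap Huddle, Budget Sync.
Compliance Meeting starts before Release Interview ends → Release Interview and Compliance Meeting overlap.
Design Session starts before Release Interview ends → Release Interview and Design Session overlap.
Roadmap Huddle starts after Release Interview ends, so Release Interview has no further overlaps.
Design Session starts before Compliance Meeting ends → Compliance Meeting and Design Session overlap.
Roadmap Huddle starts after Compliance Meeting ends, so Compliance Meeting has no further overlaps.
Roadmap Huddle starts after Design Session ends, so Design Session has no further overlaps.
Budget Sync starts before Roadmap Huddle ends → Roadmap Huddle and Budget Sync overlap.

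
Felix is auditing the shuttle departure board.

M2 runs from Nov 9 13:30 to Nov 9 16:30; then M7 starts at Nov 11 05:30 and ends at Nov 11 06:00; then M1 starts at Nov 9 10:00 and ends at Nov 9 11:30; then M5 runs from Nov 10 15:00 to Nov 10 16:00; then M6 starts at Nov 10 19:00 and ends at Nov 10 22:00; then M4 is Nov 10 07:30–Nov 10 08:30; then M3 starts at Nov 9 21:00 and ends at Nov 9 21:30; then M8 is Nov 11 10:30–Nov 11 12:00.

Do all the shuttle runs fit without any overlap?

Sorted by start: M1, M2, M3, M4, M5, M6, M7, M8.
M2 starts after M1 ends, so M1 has no further overlaps.
M3 starts after M2 ends, so M2 has no further overlaps.
M4 starts after M3 ends, so M3 has no further overlaps.
M5 starts after M4 ends, so M4 has no further overlaps.
M6 starts after M5 ends, so M5 has no further overlaps.
M7 starts after M6 ends, so M6 has no further overlaps.
M8 starts after M7 ends.
Every pair is clear; the schedule has no overlaps.

Yes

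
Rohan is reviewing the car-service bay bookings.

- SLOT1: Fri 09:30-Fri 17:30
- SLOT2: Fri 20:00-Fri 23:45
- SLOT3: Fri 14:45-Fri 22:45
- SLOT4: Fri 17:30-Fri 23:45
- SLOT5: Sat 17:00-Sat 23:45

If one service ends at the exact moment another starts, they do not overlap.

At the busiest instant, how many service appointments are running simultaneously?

3

Walk through starts and ends in time order (an end at T is processed before a start at T):
Fri 09:30 start SLOT1 → 1
Fri 14:45 start SLOT3 → 2
Fri 17:30 end SLOT1 → 1
Fri 17:30 start SLOT4 → 2
Fri 20:00 start SLOT2 → 3
Fri 22:45 end SLOT3 → 2
Fri 23:45 end SLOT2 → 1
Fri 23:45 end SLOT4 → 0
Sat 17:00 start SLOT5 → 1
Sat 23:45 end SLOT5 → 0
Peak is 3, at Fri 20:00 (SLOT2, SLOT3, SLOT4).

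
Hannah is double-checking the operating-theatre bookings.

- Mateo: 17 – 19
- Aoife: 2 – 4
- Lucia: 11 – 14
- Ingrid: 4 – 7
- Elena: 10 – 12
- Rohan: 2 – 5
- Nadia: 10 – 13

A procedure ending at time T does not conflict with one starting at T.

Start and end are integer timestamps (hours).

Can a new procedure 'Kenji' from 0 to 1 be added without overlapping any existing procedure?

Yes — the slot is free

Rohan: starts 2 at or after Kenji ends 1 → clear.
Aoife: starts 2 at or after Kenji ends 1 → clear.
Ingrid: starts 4 at or after Kenji ends 1 → clear.
Nadia: starts 10 at or after Kenji ends 1 → clear.
Elena: starts 10 at or after Kenji ends 1 → clear.
Lucia: starts 11 at or after Kenji ends 1 → clear.
Mateo: starts 17 at or after Kenji ends 1 → clear.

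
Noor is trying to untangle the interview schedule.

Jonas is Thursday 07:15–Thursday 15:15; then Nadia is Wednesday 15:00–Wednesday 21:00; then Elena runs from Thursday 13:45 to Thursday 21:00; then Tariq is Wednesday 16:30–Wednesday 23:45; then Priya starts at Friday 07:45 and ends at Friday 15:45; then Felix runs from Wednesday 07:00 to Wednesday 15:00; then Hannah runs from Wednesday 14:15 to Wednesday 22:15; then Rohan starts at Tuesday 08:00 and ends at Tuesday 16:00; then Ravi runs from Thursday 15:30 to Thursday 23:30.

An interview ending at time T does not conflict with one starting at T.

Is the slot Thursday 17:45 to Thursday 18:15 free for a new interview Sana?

No — it overlaps Elena, Ravi

Rohan: ends Tuesday 16:00 at or before Sana starts Thursday 17:45 → clear.
Felix: ends Wednesday 15:00 at or before Sana starts Thursday 17:45 → clear.
Hannah: ends Wednesday 22:15 at or before Sana starts Thursday 17:45 → clear.
Nadia: ends Wednesday 21:00 at or before Sana starts Thursday 17:45 → clear.
Tariq: ends Wednesday 23:45 at or before Sana starts Thursday 17:45 → clear.
Jonas: ends Thursday 15:15 at or before Sana starts Thursday 17:45 → clear.
Elena: starts Thursday 13:45 before Sana ends Thursday 18:15, and ends Thursday 21:00 after Sana starts Thursday 17:45 → overlap.
Ravi: starts Thursday 15:30 before Sana ends Thursday 18:15, and ends Thursday 23:30 after Sana starts Thursday 17:45 → overlap.
Priya: starts Friday 07:45 at or after Sana ends Thursday 18:15 → clear.
Sana overlaps Elena, Ravi.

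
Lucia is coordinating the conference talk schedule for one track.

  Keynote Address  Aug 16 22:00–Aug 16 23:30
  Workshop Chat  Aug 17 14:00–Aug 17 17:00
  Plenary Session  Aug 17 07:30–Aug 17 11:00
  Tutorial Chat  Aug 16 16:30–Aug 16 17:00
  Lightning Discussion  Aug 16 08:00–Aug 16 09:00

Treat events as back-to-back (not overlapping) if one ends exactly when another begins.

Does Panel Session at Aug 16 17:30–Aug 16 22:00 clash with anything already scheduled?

No — it doesn't clash with anything

Lightning Discussion: ends Aug 16 09:00 at or before Panel Session starts Aug 16 17:30 → clear.
Tutorial Chat: ends Aug 16 17:00 at or before Panel Session starts Aug 16 17:30 → clear.
Keynote Address: starts Aug 16 22:00 at or after Panel Session ends Aug 16 22:00 → clear.
Plenary Session: starts Aug 17 07:30 at or after Panel Session ends Aug 16 22:00 → clear.
Workshop Chat: starts Aug 17 14:00 at or after Panel Session ends Aug 16 22:00 → clear.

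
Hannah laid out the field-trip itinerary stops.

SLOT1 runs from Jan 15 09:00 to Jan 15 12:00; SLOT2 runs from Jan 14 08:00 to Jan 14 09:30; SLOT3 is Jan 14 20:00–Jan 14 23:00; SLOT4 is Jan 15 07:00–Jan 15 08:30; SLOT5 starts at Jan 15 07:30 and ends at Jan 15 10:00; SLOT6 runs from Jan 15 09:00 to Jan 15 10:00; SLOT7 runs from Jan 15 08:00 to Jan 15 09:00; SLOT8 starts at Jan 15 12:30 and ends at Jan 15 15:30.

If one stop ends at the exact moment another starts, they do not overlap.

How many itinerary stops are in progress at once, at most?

Sort all start/end points and keep a running count:
Jan 14 08:00 start SLOT2 → 1
Jan 14 09:30 end SLOT2 → 0
Jan 14 20:00 start SLOT3 → 1
Jan 14 23:00 end SLOT3 → 0
Jan 15 07:00 start SLOT4 → 1
Jan 15 07:30 start SLOT5 → 2
Jan 15 08:00 start SLOT7 → 3
Jan 15 08:30 end SLOT4 → 2
Jan 15 09:00 end SLOT7 → 1
Jan 15 09:00 start SLOT1 → 2
Jan 15 09:00 start SLOT6 → 3
Jan 15 10:00 end SLOT5 → 2
Jan 15 10:00 end SLOT6 → 1
Jan 15 12:00 end SLOT1 → 0
Jan 15 12:30 start SLOT8 → 1
Jan 15 15:30 end SLOT8 → 0
Peak is 3, at Jan 15 08:00 (SLOT4, SLOT5, SLOT7).

3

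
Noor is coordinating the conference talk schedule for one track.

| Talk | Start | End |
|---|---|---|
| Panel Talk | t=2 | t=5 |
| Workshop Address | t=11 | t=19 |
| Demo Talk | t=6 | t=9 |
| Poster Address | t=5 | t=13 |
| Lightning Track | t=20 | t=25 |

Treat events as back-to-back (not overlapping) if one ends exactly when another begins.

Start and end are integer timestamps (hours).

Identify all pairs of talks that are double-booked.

Demo Talk & Poster Address, Poster Address & Workshop Address

Sorted by start: Panel Talk, Poster Address, Demo Talk, Workshop Address, Lightning Track.
Poster Address starts exactly when Panel Talk ends (back-to-back, no overlap), so nothing later overlaps Panel Talk either.
Demo Talk starts before Poster Address ends → Poster Address and Demo Talk overlap.
Workshop Address starts before Poster Address ends → Poster Address and Workshop Address overlap.
Lightning Track starts after Poster Address ends.
Workshop Address starts after Demo Talk ends, so nothing later overlaps Demo Talk either.
Lightning Track starts after Workshop Address ends.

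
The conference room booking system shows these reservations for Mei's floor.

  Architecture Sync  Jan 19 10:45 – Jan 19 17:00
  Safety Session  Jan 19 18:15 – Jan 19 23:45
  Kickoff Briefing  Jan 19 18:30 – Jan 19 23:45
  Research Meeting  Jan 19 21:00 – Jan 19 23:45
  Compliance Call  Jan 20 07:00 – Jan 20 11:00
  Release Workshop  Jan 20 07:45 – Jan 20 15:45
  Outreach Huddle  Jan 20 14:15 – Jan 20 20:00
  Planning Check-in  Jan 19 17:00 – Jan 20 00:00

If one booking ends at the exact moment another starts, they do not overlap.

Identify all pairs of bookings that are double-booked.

Compliance Call & Release Workshop, Kickoff Briefing & Planning Check-in, Kickoff Briefing & Research Meeting, Kickoff Briefing & Safety Session, Outreach Huddle & Release Workshop, Planning Check-in & Research Meeting, Planning Check-in & Safety Session, Research Meeting & Safety Session

Two intervals overlap when each starts before the other ends.
Sorted by start: Architecture Sync, Planning Check-in, Safety Session, Kickoff Briefing, Research Meeting, Compliance Call, Release Workshop, Outreach Huddle.
Planning Check-in starts exactly when Architecture Sync ends (back-to-back, no overlap), so Architecture Sync has no further overlaps.
Safety Session starts before Planning Check-in ends → Planning Check-in and Safety Session overlap.
Kickoff Briefing starts before Planning Check-in ends → Planning Check-in and Kickoff Briefing overlap.
Research Meeting starts before Planning Check-in ends → Planning Check-in and Research Meeting overlap.
Compliance Call starts after Planning Check-in ends, so Planning Check-in has no further overlaps.
Kickoff Briefing starts before Safety Session ends → Safety Session and Kickoff Briefing overlap.
Research Meeting starts before Safety Session ends → Safety Session and Research Meeting overlap.
Compliance Call starts after Safety Session ends, so Safety Session has no further overlaps.
Research Meeting starts before Kickoff Briefing ends → Kickoff Briefing and Research Meeting overlap.
Compliance Call starts after Kickoff Briefing ends, so Kickoff Briefing has no further overlaps.
Compliance Call starts after Research Meeting ends, so Research Meeting has no further overlaps.
Release Workshop starts before Compliance Call ends → Compliance Call and Release Workshop overlap.
Outreach Huddle starts after Compliance Call ends.
Outreach Huddle starts before Release Workshop ends → Release Workshop and Outreach Huddle overlap.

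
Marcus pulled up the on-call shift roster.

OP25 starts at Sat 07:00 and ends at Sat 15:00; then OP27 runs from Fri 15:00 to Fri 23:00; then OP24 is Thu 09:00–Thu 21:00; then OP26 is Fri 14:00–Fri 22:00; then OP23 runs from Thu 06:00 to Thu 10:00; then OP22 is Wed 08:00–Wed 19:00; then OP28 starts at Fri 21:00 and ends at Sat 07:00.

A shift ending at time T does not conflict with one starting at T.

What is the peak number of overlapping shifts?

Walk through starts and ends in time order (an end at T is processed before a start at T):
Wed 08:00 start OP22 → 1
Wed 19:00 end OP22 → 0
Thu 06:00 start OP23 → 1
Thu 09:00 start OP24 → 2
Thu 10:00 end OP23 → 1
Thu 21:00 end OP24 → 0
Fri 14:00 start OP26 → 1
Fri 15:00 start OP27 → 2
Fri 21:00 start OP28 → 3
Fri 22:00 end OP26 → 2
Fri 23:00 end OP27 → 1
Sat 07:00 end OP28 → 0
Sat 07:00 start OP25 → 1
Sat 15:00 end OP25 → 0
Peak is 3, at Fri 21:00 (OP26, OP27, OP28).

3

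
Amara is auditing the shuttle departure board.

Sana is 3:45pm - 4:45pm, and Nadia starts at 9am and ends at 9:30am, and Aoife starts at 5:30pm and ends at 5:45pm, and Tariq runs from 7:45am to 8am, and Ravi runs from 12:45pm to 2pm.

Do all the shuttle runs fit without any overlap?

Two intervals overlap when each starts before the other ends.
Sorted by start: Tariq, Nadia, Ravi, Sana, Aoife.
Nadia starts after Tariq ends, so nothing later overlaps Tariq either.
Ravi starts after Nadia ends, so nothing later overlaps Nadia either.
Sana starts after Ravi ends, so nothing later overlaps Ravi either.
Aoife starts after Sana ends.
Every pair is clear; the schedule has no overlaps.

Yes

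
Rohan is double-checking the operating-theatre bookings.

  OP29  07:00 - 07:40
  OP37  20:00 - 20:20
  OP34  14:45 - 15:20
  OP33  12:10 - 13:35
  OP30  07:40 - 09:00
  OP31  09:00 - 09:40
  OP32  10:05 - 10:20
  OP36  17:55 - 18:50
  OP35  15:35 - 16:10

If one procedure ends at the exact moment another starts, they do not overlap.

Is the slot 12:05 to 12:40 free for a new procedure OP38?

No — it overlaps OP33

OP29: ends 07:40 at or before OP38 starts 12:05 → clear.
OP30: ends 09:00 at or before OP38 starts 12:05 → clear.
OP31: ends 09:40 at or before OP38 starts 12:05 → clear.
OP32: ends 10:20 at or before OP38 starts 12:05 → clear.
OP33: starts 12:10 before OP38 ends 12:40, and ends 13:35 after OP38 starts 12:05 → overlap.
OP34: starts 14:45 at or after OP38 ends 12:40 → clear.
OP35: starts 15:35 at or after OP38 ends 12:40 → clear.
OP36: starts 17:55 at or after OP38 ends 12:40 → clear.
OP37: starts 20:00 at or after OP38 ends 12:40 → clear.
OP38 overlaps OP33.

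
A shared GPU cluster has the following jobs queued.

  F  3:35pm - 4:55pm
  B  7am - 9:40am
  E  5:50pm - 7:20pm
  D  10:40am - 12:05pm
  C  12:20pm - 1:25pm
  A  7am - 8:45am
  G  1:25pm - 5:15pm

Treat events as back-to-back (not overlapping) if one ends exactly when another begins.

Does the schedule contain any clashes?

Yes

Sorted by start: A, B, D, C, G, F, E.
B starts before A ends → A and B overlap.
That's a conflict, so the schedule is not conflict-free.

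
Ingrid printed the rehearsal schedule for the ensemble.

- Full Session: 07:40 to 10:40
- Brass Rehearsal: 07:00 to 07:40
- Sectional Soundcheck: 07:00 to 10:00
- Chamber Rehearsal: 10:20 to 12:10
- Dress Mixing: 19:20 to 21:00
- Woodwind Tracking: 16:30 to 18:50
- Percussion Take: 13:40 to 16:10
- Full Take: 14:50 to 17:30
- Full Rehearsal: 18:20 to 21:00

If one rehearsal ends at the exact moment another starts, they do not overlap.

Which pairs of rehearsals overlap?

Sorted by start: Brass Rehearsal, Sectional Soundcheck, Full Session, Chamber Rehearsal, Percussion Take, Full Take, Woodwind Tracking, Full Rehearsal, Dress Mixing.
Sectional Soundcheck starts before Brass Rehearsal ends → Brass Rehearsal and Sectional Soundcheck overlap.
Full Session starts exactly when Brass Rehearsal ends (back-to-back, no overlap), so nothing later overlaps Brass Rehearsal either.
Full Session starts before Sectional Soundcheck ends → Sectional Soundcheck and Full Session overlap.
Chamber Rehearsal starts after Sectional Soundcheck ends, so nothing later overlaps Sectional Soundcheck either.
Chamber Rehearsal starts before Full Session ends → Full Session and Chamber Rehearsal overlap.
Percussion Take starts after Full Session ends, so nothing later overlaps Full Session either.
Percussion Take starts after Chamber Rehearsal ends, so nothing later overlaps Chamber Rehearsal either.
Full Take starts before Percussion Take ends → Percussion Take and Full Take overlap.
Woodwind Tracking starts after Percussion Take ends, so nothing later overlaps Percussion Take either.
Woodwind Tracking starts before Full Take ends → Full Take and Woodwind Tracking overlap.
Full Rehearsal starts after Full Take ends, so nothing later overlaps Full Take either.
Full Rehearsal starts before Woodwind Tracking ends → Woodwind Tracking and Full Rehearsal overlap.
Dress Mixing starts after Woodwind Tracking ends.
Dress Mixing starts before Full Rehearsal ends → Full Rehearsal and Dress Mixing overlap.

Brass Rehearsal & Sectional Soundcheck, Chamber Rehearsal & Full Session, Dress Mixing & Full Rehearsal, Full Rehearsal & Woodwind Tracking, Full Session & Sectional Soundcheck, Full Take & Percussion Take, Full Take & Woodwind Tracking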